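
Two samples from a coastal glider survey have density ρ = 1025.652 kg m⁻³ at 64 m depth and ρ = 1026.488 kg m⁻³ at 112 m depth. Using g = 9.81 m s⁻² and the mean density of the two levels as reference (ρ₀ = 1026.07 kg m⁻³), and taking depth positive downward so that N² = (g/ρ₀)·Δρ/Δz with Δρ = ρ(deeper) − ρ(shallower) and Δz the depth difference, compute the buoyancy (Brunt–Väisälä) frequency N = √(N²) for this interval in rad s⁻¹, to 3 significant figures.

0.0129 rad s⁻¹

Δρ = 1026.488 − 1025.652 = 0.836 kg m⁻³ over Δz = 112 − 64 = 48 m.
N² = (9.81/1026.07) × (0.836/48) = 1.6652 × 10⁻⁴ s⁻².
N = √(1.6652 × 10⁻⁴) = 0.012904 rad s⁻¹ ≈ 0.0129 rad s⁻¹.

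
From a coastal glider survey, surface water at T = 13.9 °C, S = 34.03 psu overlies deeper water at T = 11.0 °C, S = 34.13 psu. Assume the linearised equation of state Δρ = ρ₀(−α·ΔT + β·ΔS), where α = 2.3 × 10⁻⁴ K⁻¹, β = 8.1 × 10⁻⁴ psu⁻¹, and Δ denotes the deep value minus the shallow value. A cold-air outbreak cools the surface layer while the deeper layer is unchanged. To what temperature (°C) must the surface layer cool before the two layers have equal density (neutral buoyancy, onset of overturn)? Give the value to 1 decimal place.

Neutral buoyancy requires Δρ = 0, i.e. −α(T_deep − T_surf′) + β(S_deep − S_surf) = 0.
T_surf′ = T_deep − (β/α)·ΔS = 11.0 − (8.1 × 10⁻⁴/2.3 × 10⁻⁴)·(+0.10) = 10.648 °C.
Cooling required: 13.9 − (10.648) = 3.252 °C.

10.6 °C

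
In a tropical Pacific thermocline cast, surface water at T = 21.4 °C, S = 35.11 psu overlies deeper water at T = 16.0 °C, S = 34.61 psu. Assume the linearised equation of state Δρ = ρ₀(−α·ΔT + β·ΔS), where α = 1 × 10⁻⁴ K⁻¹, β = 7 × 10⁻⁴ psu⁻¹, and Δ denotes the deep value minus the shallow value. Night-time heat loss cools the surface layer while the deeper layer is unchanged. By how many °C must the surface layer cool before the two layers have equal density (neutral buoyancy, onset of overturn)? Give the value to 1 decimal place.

1.9 °C

Neutral buoyancy requires Δρ = 0, i.e. −α(T_deep − T_surf′) + β(S_deep − S_surf) = 0.
T_surf′ = T_deep − (β/α)·ΔS = 16.0 − (7 × 10⁻⁴/1 × 10⁻⁴)·(-0.50) = 19.500 °C.
Cooling required: 21.4 − (19.500) = 1.900 °C.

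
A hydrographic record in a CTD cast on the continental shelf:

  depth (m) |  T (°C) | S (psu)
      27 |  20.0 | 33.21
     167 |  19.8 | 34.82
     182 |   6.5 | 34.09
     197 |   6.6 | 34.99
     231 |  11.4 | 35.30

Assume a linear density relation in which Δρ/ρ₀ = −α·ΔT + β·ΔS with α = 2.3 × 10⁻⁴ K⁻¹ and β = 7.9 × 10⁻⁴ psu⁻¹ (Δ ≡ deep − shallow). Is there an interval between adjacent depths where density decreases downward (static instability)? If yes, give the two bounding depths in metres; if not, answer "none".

Evaluate Δρ/ρ₀ = −αΔT + βΔS across each adjacent pair:
  27–167 m: −αΔT+βΔS = −(2.3 × 10⁻⁴)(-0.2)+(7.9 × 10⁻⁴)(+1.61) = 1.3 × 10⁻³ → stable
  167–182 m: −αΔT+βΔS = −(2.3 × 10⁻⁴)(-13.3)+(7.9 × 10⁻⁴)(-0.73) = 2.5 × 10⁻³ → stable
  182–197 m: −αΔT+βΔS = −(2.3 × 10⁻⁴)(+0.1)+(7.9 × 10⁻⁴)(+0.90) = 6.9 × 10⁻⁴ → stable
  197–231 m: −αΔT+βΔS = −(2.3 × 10⁻⁴)(+4.8)+(7.9 × 10⁻⁴)(+0.31) = -8.6 × 10⁻⁴ → UNSTABLE
The 197–231 m interval has Δρ < 0: lighter water underlies denser water.

197–231 m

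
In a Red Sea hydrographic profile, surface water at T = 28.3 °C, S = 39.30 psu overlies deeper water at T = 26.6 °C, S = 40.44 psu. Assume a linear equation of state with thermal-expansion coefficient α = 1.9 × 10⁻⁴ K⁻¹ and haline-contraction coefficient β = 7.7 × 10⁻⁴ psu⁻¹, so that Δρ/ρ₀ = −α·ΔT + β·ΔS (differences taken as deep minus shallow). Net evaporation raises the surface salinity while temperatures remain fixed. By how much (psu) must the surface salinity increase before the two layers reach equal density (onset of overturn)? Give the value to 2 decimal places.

Neutral buoyancy requires −α(T_deep − T_surf) + β(S_deep − S_surf′) = 0.
S_surf′ = S_deep − (α/β)·ΔT = 40.44 − (1.9 × 10⁻⁴/7.7 × 10⁻⁴)·(-1.7) = 40.8595 psu.
Increase required: 40.8595 − 39.30 = 1.5595 psu.

1.56 psu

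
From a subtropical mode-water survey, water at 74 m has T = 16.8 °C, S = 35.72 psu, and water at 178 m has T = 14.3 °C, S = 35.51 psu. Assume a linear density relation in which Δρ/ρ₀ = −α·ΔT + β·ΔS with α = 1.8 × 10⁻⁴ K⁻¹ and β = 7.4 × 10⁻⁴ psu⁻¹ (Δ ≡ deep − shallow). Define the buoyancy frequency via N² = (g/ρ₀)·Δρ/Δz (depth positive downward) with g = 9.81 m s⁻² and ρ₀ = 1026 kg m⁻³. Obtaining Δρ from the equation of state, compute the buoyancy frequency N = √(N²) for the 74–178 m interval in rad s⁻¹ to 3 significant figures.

ΔT = -2.5 K, ΔS = -0.21 psu (deep − shallow).
Δρ/ρ₀ = −αΔT + βΔS = 4.50 × 10⁻⁴ − 1.554 × 10⁻⁴ = 2.946 × 10⁻⁴, so Δρ ≈ 0.3023 kg m⁻³.
N² = (g/ρ₀)·Δρ/Δz = g·(Δρ/ρ₀)/Δz = 9.81 × 2.946 × 10⁻⁴ / 104 = 2.7789 × 10⁻⁵ s⁻².
N = √(2.7789 × 10⁻⁵) = 5.2715 × 10⁻³ rad s⁻¹ ≈ 5.27 × 10⁻³ rad s⁻¹.

5.27 × 10⁻³ rad s⁻¹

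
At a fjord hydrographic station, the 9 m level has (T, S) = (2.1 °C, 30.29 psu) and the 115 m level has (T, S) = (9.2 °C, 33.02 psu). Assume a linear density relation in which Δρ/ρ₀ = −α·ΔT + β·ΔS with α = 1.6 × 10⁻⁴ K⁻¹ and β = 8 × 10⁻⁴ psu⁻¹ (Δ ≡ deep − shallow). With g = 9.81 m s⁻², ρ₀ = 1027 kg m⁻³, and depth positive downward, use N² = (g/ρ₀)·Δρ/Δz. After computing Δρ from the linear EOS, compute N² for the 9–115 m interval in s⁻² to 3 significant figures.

ΔT = +7.1 K, ΔS = +2.73 psu (deep − shallow).
Δρ/ρ₀ = −αΔT + βΔS = -1.136 × 10⁻³ + 2.184 × 10⁻³ = 1.048 × 10⁻³, so Δρ ≈ 1.076 kg m⁻³.
N² = (g/ρ₀)·Δρ/Δz = g·(Δρ/ρ₀)/Δz = 9.81 × 1.048 × 10⁻³ / 106 = 9.6989 × 10⁻⁵ s⁻² ≈ 9.70 × 10⁻⁵ s⁻².

9.70 × 10⁻⁵ s⁻²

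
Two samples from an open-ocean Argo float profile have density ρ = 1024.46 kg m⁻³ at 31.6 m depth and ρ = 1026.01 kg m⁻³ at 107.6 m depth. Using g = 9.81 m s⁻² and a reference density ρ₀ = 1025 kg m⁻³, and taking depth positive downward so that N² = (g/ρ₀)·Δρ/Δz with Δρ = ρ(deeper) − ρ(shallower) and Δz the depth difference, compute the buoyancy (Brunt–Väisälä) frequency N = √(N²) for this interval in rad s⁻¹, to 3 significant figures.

0.0140 rad s⁻¹

Δρ = 1026.01 − 1024.46 = 1.55 kg m⁻³ over Δz = 107.6 − 31.6 = 76 m.
N² = (9.81/1025) × (1.55/76) = 1.9519 × 10⁻⁴ s⁻².
N = √(1.9519 × 10⁻⁴) = 0.013971 rad s⁻¹ ≈ 0.0140 rad s⁻¹.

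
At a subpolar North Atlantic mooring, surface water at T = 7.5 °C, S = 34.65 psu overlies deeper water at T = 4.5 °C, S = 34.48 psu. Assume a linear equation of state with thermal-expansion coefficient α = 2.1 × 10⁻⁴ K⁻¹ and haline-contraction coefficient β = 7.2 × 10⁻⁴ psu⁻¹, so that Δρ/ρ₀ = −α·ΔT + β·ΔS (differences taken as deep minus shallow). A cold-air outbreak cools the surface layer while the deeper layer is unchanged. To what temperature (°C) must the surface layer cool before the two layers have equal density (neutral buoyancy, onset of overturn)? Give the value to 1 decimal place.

Neutral buoyancy requires Δρ = 0, i.e. −α(T_deep − T_surf′) + β(S_deep − S_surf) = 0.
T_surf′ = T_deep − (β/α)·ΔS = 4.5 − (7.2 × 10⁻⁴/2.1 × 10⁻⁴)·(-0.17) = 5.083 °C.
Cooling required: 7.5 − (5.083) = 2.417 °C.

5.1 °C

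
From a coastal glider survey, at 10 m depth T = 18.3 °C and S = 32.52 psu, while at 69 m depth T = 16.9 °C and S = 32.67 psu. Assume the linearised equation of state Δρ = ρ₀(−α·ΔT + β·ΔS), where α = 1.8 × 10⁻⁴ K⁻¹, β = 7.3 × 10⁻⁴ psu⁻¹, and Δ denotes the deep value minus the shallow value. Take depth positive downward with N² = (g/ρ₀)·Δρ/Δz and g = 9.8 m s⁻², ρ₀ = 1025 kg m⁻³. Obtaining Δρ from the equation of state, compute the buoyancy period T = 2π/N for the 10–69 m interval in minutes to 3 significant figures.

ΔT = -1.4 K, ΔS = +0.15 psu (deep − shallow).
Δρ/ρ₀ = −αΔT + βΔS = 2.52 × 10⁻⁴ + 1.095 × 10⁻⁴ = 3.615 × 10⁻⁴, so Δρ ≈ 0.3705 kg m⁻³.
N² = (g/ρ₀)·Δρ/Δz = g·(Δρ/ρ₀)/Δz = 9.8 × 3.615 × 10⁻⁴ / 59 = 6.0046 × 10⁻⁵ s⁻².
N = √(6.0046 × 10⁻⁵) = 7.7489 × 10⁻³ rad s⁻¹ → T = 2π/N = 810.85 s = 13.514 min ≈ 13.5 min.

13.5 min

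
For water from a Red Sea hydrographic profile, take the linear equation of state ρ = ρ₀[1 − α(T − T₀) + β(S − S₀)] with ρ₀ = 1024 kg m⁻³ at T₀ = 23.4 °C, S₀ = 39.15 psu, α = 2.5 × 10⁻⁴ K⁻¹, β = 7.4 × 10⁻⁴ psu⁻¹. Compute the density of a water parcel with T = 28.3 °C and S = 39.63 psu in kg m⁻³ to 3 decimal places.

T − T₀ = +4.9 K, S − S₀ = +0.48 psu.
Bracket = 1 − α·(+4.9) + β·(+0.48) = 1 + (-8.698 × 10⁻⁴) = 0.9991302.
ρ = 1024 × 0.9991302 = 1023.109 kg m⁻³.

1023.109 kg m⁻³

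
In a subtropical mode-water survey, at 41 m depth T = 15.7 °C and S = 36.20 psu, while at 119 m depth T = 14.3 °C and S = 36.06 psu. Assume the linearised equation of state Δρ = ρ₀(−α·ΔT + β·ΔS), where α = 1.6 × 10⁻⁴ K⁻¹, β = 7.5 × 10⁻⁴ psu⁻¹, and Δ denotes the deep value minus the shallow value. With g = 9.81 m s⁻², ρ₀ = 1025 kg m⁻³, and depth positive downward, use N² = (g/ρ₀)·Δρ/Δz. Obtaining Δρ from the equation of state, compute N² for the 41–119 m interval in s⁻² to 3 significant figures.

1.50 × 10⁻⁵ s⁻²

ΔT = -1.4 K, ΔS = -0.14 psu (deep − shallow).
Δρ/ρ₀ = −αΔT + βΔS = 2.24 × 10⁻⁴ − 1.05 × 10⁻⁴ = 1.19 × 10⁻⁴, so Δρ ≈ 0.1220 kg m⁻³.
N² = (g/ρ₀)·Δρ/Δz = g·(Δρ/ρ₀)/Δz = 9.81 × 1.19 × 10⁻⁴ / 78 = 1.4967 × 10⁻⁵ s⁻² ≈ 1.50 × 10⁻⁵ s⁻².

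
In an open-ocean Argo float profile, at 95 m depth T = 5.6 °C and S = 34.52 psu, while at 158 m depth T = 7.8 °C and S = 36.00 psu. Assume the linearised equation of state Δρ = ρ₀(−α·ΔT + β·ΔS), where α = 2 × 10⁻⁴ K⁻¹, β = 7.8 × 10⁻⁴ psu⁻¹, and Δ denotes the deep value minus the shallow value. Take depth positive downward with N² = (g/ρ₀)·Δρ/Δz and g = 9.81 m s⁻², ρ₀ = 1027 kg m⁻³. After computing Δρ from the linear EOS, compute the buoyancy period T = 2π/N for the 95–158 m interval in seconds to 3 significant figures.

596 s

ΔT = +2.2 K, ΔS = +1.48 psu (deep − shallow).
Δρ/ρ₀ = −αΔT + βΔS = -4.40 × 10⁻⁴ + 1.1544 × 10⁻³ = 7.144 × 10⁻⁴, so Δρ ≈ 0.7337 kg m⁻³.
N² = (g/ρ₀)·Δρ/Δz = g·(Δρ/ρ₀)/Δz = 9.81 × 7.144 × 10⁻⁴ / 63 = 1.1124 × 10⁻⁴ s⁻².
N = √(1.1124 × 10⁻⁴) = 0.010547 rad s⁻¹ → T = 2π/N = 595.73 s ≈ 596 s.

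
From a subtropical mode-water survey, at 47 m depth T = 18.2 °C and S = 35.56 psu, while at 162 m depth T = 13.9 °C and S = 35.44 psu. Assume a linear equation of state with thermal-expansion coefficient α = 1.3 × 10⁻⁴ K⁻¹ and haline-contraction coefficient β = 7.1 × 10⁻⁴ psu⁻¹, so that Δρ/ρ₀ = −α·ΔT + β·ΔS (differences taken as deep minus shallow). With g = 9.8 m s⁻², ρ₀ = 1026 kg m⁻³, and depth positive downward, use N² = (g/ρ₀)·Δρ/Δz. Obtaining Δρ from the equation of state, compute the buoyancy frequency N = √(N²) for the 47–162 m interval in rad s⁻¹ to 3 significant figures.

ΔT = -4.3 K, ΔS = -0.12 psu (deep − shallow).
Δρ/ρ₀ = −αΔT + βΔS = 5.59 × 10⁻⁴ − 8.52 × 10⁻⁵ = 4.738 × 10⁻⁴, so Δρ ≈ 0.4861 kg m⁻³.
N² = (g/ρ₀)·Δρ/Δz = g·(Δρ/ρ₀)/Δz = 9.8 × 4.738 × 10⁻⁴ / 115 = 4.0376 × 10⁻⁵ s⁻².
N = √(4.0376 × 10⁻⁵) = 6.3542 × 10⁻³ rad s⁻¹ ≈ 6.35 × 10⁻³ rad s⁻¹.

6.35 × 10⁻³ rad s⁻¹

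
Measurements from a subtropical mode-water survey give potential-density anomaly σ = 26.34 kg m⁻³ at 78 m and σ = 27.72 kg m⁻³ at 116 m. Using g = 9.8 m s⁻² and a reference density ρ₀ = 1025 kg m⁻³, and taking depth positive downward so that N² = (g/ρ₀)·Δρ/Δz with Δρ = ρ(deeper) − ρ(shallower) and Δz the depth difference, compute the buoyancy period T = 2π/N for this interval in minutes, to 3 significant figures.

5.62 min

Δρ = 1027.72 − 1026.34 = 1.38 kg m⁻³ over Δz = 116 − 78 = 38 m.
N² = (9.8/1025) × (1.38/38) = 3.4721 × 10⁻⁴ s⁻².
N = √(3.4721 × 10⁻⁴) = 0.018634 rad s⁻¹, so T = 2π/N = 337.19 s = 5.6198 min ≈ 5.62 min.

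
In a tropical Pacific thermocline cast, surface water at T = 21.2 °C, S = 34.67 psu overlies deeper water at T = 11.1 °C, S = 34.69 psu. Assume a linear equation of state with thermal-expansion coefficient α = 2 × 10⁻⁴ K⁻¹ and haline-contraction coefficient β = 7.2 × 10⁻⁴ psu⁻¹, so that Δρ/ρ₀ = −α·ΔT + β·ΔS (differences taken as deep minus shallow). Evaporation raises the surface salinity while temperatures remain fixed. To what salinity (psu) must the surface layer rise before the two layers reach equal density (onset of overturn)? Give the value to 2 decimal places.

Neutral buoyancy requires −α(T_deep − T_surf) + β(S_deep − S_surf′) = 0.
S_surf′ = S_deep − (α/β)·ΔT = 34.69 − (2 × 10⁻⁴/7.2 × 10⁻⁴)·(-10.1) = 37.4956 psu.
Increase required: 37.4956 − 34.67 = 2.8256 psu.

37.50 psu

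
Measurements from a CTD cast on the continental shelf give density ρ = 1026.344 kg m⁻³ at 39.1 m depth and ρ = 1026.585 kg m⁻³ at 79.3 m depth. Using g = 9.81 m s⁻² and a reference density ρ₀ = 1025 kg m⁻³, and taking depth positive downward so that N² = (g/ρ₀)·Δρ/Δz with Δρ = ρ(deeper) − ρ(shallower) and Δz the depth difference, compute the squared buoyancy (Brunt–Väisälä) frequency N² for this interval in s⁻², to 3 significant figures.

5.74 × 10⁻⁵ s⁻²

Δρ = 1026.585 − 1026.344 = 0.241 kg m⁻³ over Δz = 79.3 − 39.1 = 40.2 m.
N² = (9.81/1025) × (0.241/40.2) = 5.7377 × 10⁻⁵ s⁻² ≈ 5.74 × 10⁻⁵ s⁻².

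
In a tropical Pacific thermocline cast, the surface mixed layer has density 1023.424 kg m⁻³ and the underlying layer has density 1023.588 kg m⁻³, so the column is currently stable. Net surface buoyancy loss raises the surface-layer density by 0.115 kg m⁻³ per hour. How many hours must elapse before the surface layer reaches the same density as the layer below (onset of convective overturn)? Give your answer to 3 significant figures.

Density deficit of the surface layer: 1023.588 − 1023.424 = 0.164 kg m⁻³.
Required change = 0.164 / 0.115 = 1.43 hours.

1.43 hours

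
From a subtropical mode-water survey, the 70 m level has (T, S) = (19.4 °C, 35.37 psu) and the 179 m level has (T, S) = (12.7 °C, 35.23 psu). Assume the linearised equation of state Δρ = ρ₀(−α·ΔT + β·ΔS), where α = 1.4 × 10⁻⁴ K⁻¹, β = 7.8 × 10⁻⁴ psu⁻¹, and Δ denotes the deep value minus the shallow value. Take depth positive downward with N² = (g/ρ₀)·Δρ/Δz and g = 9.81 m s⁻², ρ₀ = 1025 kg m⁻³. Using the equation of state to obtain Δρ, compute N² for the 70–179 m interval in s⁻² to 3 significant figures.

ΔT = -6.7 K, ΔS = -0.14 psu (deep − shallow).
Δρ/ρ₀ = −αΔT + βΔS = 9.38 × 10⁻⁴ − 1.092 × 10⁻⁴ = 8.288 × 10⁻⁴, so Δρ ≈ 0.8495 kg m⁻³.
N² = (g/ρ₀)·Δρ/Δz = g·(Δρ/ρ₀)/Δz = 9.81 × 8.288 × 10⁻⁴ / 109 = 7.4592 × 10⁻⁵ s⁻² ≈ 7.46 × 10⁻⁵ s⁻².

7.46 × 10⁻⁵ s⁻²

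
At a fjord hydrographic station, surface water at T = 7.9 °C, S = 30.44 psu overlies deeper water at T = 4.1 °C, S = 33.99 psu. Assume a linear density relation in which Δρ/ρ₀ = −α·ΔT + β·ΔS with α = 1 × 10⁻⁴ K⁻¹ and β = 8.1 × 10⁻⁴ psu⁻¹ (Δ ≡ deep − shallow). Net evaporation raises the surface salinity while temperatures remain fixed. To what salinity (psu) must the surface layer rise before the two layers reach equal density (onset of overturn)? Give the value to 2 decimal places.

34.46 psu

Neutral buoyancy requires −α(T_deep − T_surf) + β(S_deep − S_surf′) = 0.
S_surf′ = S_deep − (α/β)·ΔT = 33.99 − (1 × 10⁻⁴/8.1 × 10⁻⁴)·(-3.8) = 34.4591 psu.
Increase required: 34.4591 − 30.44 = 4.0191 psu.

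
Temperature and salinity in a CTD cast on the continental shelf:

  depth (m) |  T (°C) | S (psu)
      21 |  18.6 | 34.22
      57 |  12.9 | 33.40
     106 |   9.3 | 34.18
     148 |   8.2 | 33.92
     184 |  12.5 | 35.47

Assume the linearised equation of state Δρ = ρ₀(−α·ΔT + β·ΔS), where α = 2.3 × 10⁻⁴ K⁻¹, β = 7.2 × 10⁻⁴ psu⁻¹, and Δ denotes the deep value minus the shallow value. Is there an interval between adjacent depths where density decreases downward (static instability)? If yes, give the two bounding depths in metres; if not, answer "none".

Evaluate Δρ/ρ₀ = −αΔT + βΔS across each adjacent pair:
  21–57 m: −αΔT+βΔS = −(2.3 × 10⁻⁴)(-5.7)+(7.2 × 10⁻⁴)(-0.82) = 7.2 × 10⁻⁴ → stable
  57–106 m: −αΔT+βΔS = −(2.3 × 10⁻⁴)(-3.6)+(7.2 × 10⁻⁴)(+0.78) = 1.4 × 10⁻³ → stable
  106–148 m: −αΔT+βΔS = −(2.3 × 10⁻⁴)(-1.1)+(7.2 × 10⁻⁴)(-0.26) = 6.6 × 10⁻⁵ → stable
  148–184 m: −αΔT+βΔS = −(2.3 × 10⁻⁴)(+4.3)+(7.2 × 10⁻⁴)(+1.55) = 1.3 × 10⁻⁴ → stable
Every interval has Δρ > 0: the column is stably stratified throughout.

none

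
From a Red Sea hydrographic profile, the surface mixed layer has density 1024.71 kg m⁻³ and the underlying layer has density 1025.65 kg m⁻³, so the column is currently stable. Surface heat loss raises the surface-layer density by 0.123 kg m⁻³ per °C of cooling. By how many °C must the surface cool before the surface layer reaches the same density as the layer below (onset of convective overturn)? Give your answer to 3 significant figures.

7.64 °C

Density deficit of the surface layer: 1025.65 − 1024.71 = 0.94 kg m⁻³.
Required change = 0.94 / 0.123 = 7.64 °C.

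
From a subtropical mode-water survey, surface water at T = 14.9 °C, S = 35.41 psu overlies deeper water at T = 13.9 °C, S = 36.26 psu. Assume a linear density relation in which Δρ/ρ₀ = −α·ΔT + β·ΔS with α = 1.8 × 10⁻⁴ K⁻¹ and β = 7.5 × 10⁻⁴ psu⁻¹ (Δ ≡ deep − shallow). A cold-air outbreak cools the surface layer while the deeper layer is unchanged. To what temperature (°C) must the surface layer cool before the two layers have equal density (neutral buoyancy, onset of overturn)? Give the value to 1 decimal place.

Neutral buoyancy requires Δρ = 0, i.e. −α(T_deep − T_surf′) + β(S_deep − S_surf) = 0.
T_surf′ = T_deep − (β/α)·ΔS = 13.9 − (7.5 × 10⁻⁴/1.8 × 10⁻⁴)·(+0.85) = 10.358 °C.
Cooling required: 14.9 − (10.358) = 4.542 °C.

10.4 °C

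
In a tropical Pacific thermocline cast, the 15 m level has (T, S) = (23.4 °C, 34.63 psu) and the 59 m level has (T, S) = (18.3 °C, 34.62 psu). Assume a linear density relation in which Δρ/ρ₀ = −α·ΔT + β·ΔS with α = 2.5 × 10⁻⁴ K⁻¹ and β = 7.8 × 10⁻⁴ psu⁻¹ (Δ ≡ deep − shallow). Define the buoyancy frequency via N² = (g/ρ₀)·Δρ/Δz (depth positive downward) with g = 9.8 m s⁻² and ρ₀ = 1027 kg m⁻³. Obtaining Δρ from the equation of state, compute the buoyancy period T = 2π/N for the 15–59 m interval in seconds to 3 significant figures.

ΔT = -5.1 K, ΔS = -0.01 psu (deep − shallow).
Δρ/ρ₀ = −αΔT + βΔS = 1.275 × 10⁻³ − 7.80 × 10⁻⁶ = 1.2672 × 10⁻³, so Δρ ≈ 1.301 kg m⁻³.
N² = (g/ρ₀)·Δρ/Δz = g·(Δρ/ρ₀)/Δz = 9.8 × 1.2672 × 10⁻³ / 44 = 2.8224 × 10⁻⁴ s⁻².
N = √(2.8224 × 10⁻⁴) = 0.016800 rad s⁻¹ → T = 2π/N = 374.00 s ≈ 374 s.

374 s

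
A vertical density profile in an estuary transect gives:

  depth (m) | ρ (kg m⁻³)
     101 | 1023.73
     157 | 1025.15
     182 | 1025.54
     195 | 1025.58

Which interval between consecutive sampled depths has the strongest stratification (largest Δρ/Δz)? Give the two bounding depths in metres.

Compute the density gradient over each adjacent pair:
  101–157 m: Δρ/Δz = 1.42/56 = 0.025 kg m⁻⁴
  157–182 m: Δρ/Δz = 0.39/25 = 0.016 kg m⁻⁴
  182–195 m: Δρ/Δz = 0.04/13 = 3.1 × 10⁻³ kg m⁻⁴
The largest gradient is in the 101–157 m interval — the pycnocline.

101–157 m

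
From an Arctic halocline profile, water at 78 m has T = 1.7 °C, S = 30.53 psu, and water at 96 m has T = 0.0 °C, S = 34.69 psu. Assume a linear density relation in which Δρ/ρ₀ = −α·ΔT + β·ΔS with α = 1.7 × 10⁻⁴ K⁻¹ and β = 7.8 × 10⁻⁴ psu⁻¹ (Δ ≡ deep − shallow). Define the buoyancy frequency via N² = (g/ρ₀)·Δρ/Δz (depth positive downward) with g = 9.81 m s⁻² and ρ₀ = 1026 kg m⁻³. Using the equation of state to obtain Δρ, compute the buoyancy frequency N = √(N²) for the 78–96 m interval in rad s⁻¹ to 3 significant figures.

ΔT = -1.7 K, ΔS = +4.16 psu (deep − shallow).
Δρ/ρ₀ = −αΔT + βΔS = 2.89 × 10⁻⁴ + 3.2448 × 10⁻³ = 3.5338 × 10⁻³, so Δρ ≈ 3.626 kg m⁻³.
N² = (g/ρ₀)·Δρ/Δz = g·(Δρ/ρ₀)/Δz = 9.81 × 3.5338 × 10⁻³ / 18 = 1.9259 × 10⁻³ s⁻².
N = √(1.9259 × 10⁻³) = 0.043885 rad s⁻¹ ≈ 0.0439 rad s⁻¹.

0.0439 rad s⁻¹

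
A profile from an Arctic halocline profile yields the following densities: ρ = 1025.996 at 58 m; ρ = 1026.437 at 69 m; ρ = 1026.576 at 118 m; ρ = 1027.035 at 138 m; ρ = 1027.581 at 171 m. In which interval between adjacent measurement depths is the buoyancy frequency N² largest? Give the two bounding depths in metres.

Compute the density gradient over each adjacent pair:
  58–69 m: Δρ/Δz = 0.441/11 = 0.040 kg m⁻⁴
  69–118 m: Δρ/Δz = 0.139/49 = 2.8 × 10⁻³ kg m⁻⁴
  118–138 m: Δρ/Δz = 0.459/20 = 0.023 kg m⁻⁴
  138–171 m: Δρ/Δz = 0.546/33 = 0.017 kg m⁻⁴
The largest gradient is in the 58–69 m interval — the pycnocline.

58–69 m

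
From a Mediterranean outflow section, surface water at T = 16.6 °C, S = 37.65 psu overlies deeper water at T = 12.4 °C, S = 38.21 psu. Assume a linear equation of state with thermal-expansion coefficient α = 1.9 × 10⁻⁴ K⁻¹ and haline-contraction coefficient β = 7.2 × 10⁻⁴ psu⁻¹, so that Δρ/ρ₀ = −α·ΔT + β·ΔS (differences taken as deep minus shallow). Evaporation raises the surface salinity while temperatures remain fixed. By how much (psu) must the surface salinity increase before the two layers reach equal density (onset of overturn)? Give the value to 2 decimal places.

1.67 psu

Neutral buoyancy requires −α(T_deep − T_surf) + β(S_deep − S_surf′) = 0.
S_surf′ = S_deep − (α/β)·ΔT = 38.21 − (1.9 × 10⁻⁴/7.2 × 10⁻⁴)·(-4.2) = 39.3183 psu.
Increase required: 39.3183 − 37.65 = 1.6683 psu.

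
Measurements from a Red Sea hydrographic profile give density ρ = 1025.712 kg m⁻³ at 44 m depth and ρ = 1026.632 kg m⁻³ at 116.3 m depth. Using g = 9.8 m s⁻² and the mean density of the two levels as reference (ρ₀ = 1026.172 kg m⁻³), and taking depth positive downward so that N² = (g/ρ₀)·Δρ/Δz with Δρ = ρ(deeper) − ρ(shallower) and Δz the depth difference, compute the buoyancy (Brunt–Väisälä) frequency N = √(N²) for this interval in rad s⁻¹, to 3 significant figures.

Δρ = 1026.632 − 1025.712 = 0.920 kg m⁻³ over Δz = 116.3 − 44 = 72.3 m.
N² = (9.8/1026.172) × (0.920/72.3) = 1.2152 × 10⁻⁴ s⁻².
N = √(1.2152 × 10⁻⁴) = 0.011024 rad s⁻¹ ≈ 0.0110 rad s⁻¹.

0.0110 rad s⁻¹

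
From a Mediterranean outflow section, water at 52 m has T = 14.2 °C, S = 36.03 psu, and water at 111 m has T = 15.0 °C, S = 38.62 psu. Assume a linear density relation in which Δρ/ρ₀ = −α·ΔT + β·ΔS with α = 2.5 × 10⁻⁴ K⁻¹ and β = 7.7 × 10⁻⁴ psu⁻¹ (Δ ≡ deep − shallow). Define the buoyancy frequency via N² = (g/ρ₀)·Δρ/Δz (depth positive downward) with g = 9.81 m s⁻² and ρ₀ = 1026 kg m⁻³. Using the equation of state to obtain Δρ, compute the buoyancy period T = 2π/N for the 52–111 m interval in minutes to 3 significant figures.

ΔT = +0.8 K, ΔS = +2.59 psu (deep − shallow).
Δρ/ρ₀ = −αΔT + βΔS = -2.00 × 10⁻⁴ + 1.9943 × 10⁻³ = 1.7943 × 10⁻³, so Δρ ≈ 1.841 kg m⁻³.
N² = (g/ρ₀)·Δρ/Δz = g·(Δρ/ρ₀)/Δz = 9.81 × 1.7943 × 10⁻³ / 59 = 2.9834 × 10⁻⁴ s⁻².
N = √(2.9834 × 10⁻⁴) = 0.017273 rad s⁻¹ → T = 2π/N = 363.76 s = 6.0627 min ≈ 6.06 min.

6.06 min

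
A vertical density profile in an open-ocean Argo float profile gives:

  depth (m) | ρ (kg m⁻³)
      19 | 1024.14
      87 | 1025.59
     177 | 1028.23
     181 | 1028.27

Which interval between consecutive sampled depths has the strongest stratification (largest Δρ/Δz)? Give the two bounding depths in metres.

87–177 m

Compute the density gradient over each adjacent pair:
  19–87 m: Δρ/Δz = 1.45/68 = 0.021 kg m⁻⁴
  87–177 m: Δρ/Δz = 2.64/90 = 0.029 kg m⁻⁴
  177–181 m: Δρ/Δz = 0.04/4 = 0.010 kg m⁻⁴
The largest gradient is in the 87–177 m interval — the pycnocline.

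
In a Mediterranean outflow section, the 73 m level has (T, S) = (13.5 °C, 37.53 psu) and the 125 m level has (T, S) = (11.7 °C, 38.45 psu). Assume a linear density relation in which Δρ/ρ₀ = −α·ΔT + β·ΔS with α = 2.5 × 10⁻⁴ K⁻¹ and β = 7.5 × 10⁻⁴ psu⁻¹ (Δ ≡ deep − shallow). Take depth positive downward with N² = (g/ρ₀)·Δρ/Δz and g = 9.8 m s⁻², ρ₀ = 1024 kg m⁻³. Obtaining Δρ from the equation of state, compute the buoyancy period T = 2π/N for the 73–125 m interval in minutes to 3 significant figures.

7.14 min

ΔT = -1.8 K, ΔS = +0.92 psu (deep − shallow).
Δρ/ρ₀ = −αΔT + βΔS = 4.50 × 10⁻⁴ + 6.90 × 10⁻⁴ = 1.14 × 10⁻³, so Δρ ≈ 1.167 kg m⁻³.
N² = (g/ρ₀)·Δρ/Δz = g·(Δρ/ρ₀)/Δz = 9.8 × 1.14 × 10⁻³ / 52 = 2.1485 × 10⁻⁴ s⁻².
N = √(2.1485 × 10⁻⁴) = 0.014658 rad s⁻¹ → T = 2π/N = 428.65 s = 7.1442 min ≈ 7.14 min.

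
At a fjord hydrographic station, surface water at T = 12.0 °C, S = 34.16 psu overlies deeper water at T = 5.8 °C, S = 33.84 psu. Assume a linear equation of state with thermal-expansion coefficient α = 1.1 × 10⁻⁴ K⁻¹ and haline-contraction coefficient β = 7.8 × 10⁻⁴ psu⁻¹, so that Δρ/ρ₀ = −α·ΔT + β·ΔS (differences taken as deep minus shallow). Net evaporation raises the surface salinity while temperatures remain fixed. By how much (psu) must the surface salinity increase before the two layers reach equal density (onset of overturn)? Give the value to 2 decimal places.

Neutral buoyancy requires −α(T_deep − T_surf) + β(S_deep − S_surf′) = 0.
S_surf′ = S_deep − (α/β)·ΔT = 33.84 − (1.1 × 10⁻⁴/7.8 × 10⁻⁴)·(-6.2) = 34.7144 psu.
Increase required: 34.7144 − 34.16 = 0.5544 psu.

0.55 psu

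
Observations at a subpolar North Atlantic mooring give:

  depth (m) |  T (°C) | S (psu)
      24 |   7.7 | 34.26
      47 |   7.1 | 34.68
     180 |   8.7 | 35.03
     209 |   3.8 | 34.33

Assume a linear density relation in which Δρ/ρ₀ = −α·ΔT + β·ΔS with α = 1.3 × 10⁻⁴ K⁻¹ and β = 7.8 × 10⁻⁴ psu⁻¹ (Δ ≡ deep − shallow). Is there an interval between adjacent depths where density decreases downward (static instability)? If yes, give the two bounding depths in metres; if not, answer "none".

Evaluate Δρ/ρ₀ = −αΔT + βΔS across each adjacent pair:
  24–47 m: −αΔT+βΔS = −(1.3 × 10⁻⁴)(-0.6)+(7.8 × 10⁻⁴)(+0.42) = 4.1 × 10⁻⁴ → stable
  47–180 m: −αΔT+βΔS = −(1.3 × 10⁻⁴)(+1.6)+(7.8 × 10⁻⁴)(+0.35) = 6.5 × 10⁻⁵ → stable
  180–209 m: −αΔT+βΔS = −(1.3 × 10⁻⁴)(-4.9)+(7.8 × 10⁻⁴)(-0.70) = 9.1 × 10⁻⁵ → stable
Every interval has Δρ > 0: the column is stably stratified throughout.

none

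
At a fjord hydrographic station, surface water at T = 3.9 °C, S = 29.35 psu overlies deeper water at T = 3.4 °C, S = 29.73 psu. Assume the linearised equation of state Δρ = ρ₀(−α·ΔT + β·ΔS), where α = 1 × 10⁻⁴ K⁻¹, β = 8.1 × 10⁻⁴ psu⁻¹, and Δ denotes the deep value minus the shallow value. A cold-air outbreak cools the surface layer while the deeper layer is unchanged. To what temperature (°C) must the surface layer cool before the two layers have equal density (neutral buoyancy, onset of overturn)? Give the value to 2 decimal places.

0.32 °C

Neutral buoyancy requires Δρ = 0, i.e. −α(T_deep − T_surf′) + β(S_deep − S_surf) = 0.
T_surf′ = T_deep − (β/α)·ΔS = 3.4 − (8.1 × 10⁻⁴/1 × 10⁻⁴)·(+0.38) = 0.3220 °C.
Cooling required: 3.9 − (0.3220) = 3.5780 °C.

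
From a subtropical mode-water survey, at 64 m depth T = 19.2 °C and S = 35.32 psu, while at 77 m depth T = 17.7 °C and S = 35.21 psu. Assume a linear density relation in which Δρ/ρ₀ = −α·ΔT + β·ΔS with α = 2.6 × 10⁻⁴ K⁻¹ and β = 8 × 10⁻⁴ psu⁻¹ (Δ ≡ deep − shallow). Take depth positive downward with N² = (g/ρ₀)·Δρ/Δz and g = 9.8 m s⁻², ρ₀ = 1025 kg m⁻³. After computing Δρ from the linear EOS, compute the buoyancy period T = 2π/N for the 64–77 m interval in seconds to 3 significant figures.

416 s

ΔT = -1.5 K, ΔS = -0.11 psu (deep − shallow).
Δρ/ρ₀ = −αΔT + βΔS = 3.90 × 10⁻⁴ − 8.80 × 10⁻⁵ = 3.02 × 10⁻⁴, so Δρ ≈ 0.3095 kg m⁻³.
N² = (g/ρ₀)·Δρ/Δz = g·(Δρ/ρ₀)/Δz = 9.8 × 3.02 × 10⁻⁴ / 13 = 2.2766 × 10⁻⁴ s⁻².
N = √(2.2766 × 10⁻⁴) = 0.015088 rad s⁻¹ → T = 2π/N = 416.44 s ≈ 416 s.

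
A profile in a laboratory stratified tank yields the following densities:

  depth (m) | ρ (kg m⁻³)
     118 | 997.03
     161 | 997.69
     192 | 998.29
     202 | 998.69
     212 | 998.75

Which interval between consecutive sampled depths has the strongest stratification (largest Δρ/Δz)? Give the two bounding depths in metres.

192–202 m

Compute the density gradient over each adjacent pair:
  118–161 m: Δρ/Δz = 0.66/43 = 0.015 kg m⁻⁴
  161–192 m: Δρ/Δz = 0.60/31 = 0.019 kg m⁻⁴
  192–202 m: Δρ/Δz = 0.40/10 = 0.040 kg m⁻⁴
  202–212 m: Δρ/Δz = 0.06/10 = 6.0 × 10⁻³ kg m⁻⁴
The largest gradient is in the 192–202 m interval — the pycnocline.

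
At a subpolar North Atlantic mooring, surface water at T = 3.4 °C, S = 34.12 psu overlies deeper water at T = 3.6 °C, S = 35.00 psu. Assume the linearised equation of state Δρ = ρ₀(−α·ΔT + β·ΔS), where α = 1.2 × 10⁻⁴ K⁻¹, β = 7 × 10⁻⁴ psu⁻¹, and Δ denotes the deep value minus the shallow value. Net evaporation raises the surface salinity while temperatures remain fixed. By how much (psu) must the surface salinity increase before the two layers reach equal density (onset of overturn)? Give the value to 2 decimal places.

Neutral buoyancy requires −α(T_deep − T_surf) + β(S_deep − S_surf′) = 0.
S_surf′ = S_deep − (α/β)·ΔT = 35.00 − (1.2 × 10⁻⁴/7 × 10⁻⁴)·(+0.2) = 34.9657 psu.
Increase required: 34.9657 − 34.12 = 0.8457 psu.

0.85 psu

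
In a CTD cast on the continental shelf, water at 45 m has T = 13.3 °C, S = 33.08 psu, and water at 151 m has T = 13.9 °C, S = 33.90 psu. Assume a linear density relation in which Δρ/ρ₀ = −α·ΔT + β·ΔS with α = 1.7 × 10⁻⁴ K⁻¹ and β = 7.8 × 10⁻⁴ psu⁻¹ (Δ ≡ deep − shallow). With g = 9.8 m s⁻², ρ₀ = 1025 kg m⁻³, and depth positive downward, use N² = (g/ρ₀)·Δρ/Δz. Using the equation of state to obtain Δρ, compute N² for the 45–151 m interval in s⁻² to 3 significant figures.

ΔT = +0.6 K, ΔS = +0.82 psu (deep − shallow).
Δρ/ρ₀ = −αΔT + βΔS = -1.02 × 10⁻⁴ + 6.396 × 10⁻⁴ = 5.376 × 10⁻⁴, so Δρ ≈ 0.5510 kg m⁻³.
N² = (g/ρ₀)·Δρ/Δz = g·(Δρ/ρ₀)/Δz = 9.8 × 5.376 × 10⁻⁴ / 106 = 4.9703 × 10⁻⁵ s⁻² ≈ 4.97 × 10⁻⁵ s⁻².

4.97 × 10⁻⁵ s⁻²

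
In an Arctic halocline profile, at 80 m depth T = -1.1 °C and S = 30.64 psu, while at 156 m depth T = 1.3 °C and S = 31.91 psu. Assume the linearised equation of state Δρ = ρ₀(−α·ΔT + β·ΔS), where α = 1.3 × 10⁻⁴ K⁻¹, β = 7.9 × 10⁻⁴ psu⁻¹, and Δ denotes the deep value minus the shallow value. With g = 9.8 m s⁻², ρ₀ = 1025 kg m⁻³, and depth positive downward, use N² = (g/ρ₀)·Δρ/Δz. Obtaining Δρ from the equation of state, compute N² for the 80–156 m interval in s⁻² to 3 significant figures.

ΔT = +2.4 K, ΔS = +1.27 psu (deep − shallow).
Δρ/ρ₀ = −αΔT + βΔS = -3.12 × 10⁻⁴ + 1.0033 × 10⁻³ = 6.913 × 10⁻⁴, so Δρ ≈ 0.7086 kg m⁻³.
N² = (g/ρ₀)·Δρ/Δz = g·(Δρ/ρ₀)/Δz = 9.8 × 6.913 × 10⁻⁴ / 76 = 8.9141 × 10⁻⁵ s⁻² ≈ 8.91 × 10⁻⁵ s⁻².

8.91 × 10⁻⁵ s⁻²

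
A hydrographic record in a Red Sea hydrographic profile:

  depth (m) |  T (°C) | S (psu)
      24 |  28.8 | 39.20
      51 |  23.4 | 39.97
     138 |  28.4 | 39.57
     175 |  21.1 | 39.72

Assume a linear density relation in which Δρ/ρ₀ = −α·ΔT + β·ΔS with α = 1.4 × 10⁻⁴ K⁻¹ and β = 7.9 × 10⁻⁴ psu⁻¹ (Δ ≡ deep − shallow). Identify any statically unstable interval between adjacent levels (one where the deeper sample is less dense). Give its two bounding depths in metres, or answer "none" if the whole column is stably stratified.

Evaluate Δρ/ρ₀ = −αΔT + βΔS across each adjacent pair:
  24–51 m: −αΔT+βΔS = −(1.4 × 10⁻⁴)(-5.4)+(7.9 × 10⁻⁴)(+0.77) = 1.4 × 10⁻³ → stable
  51–138 m: −αΔT+βΔS = −(1.4 × 10⁻⁴)(+5.0)+(7.9 × 10⁻⁴)(-0.40) = -1.0 × 10⁻³ → UNSTABLE
  138–175 m: −αΔT+βΔS = −(1.4 × 10⁻⁴)(-7.3)+(7.9 × 10⁻⁴)(+0.15) = 1.1 × 10⁻³ → stable
The 51–138 m interval has Δρ < 0: lighter water underlies denser water.

51–138 m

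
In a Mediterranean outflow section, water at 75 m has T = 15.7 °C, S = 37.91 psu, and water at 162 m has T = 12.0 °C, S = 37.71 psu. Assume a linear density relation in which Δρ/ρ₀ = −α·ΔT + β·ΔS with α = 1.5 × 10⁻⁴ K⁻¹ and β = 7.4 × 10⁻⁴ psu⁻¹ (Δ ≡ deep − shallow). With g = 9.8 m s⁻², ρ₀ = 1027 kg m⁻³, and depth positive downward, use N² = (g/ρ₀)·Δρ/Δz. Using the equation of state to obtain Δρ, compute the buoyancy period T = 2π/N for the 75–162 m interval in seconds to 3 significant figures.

ΔT = -3.7 K, ΔS = -0.20 psu (deep − shallow).
Δρ/ρ₀ = −αΔT + βΔS = 5.55 × 10⁻⁴ − 1.48 × 10⁻⁴ = 4.07 × 10⁻⁴, so Δρ ≈ 0.4180 kg m⁻³.
N² = (g/ρ₀)·Δρ/Δz = g·(Δρ/ρ₀)/Δz = 9.8 × 4.07 × 10⁻⁴ / 87 = 4.5846 × 10⁻⁵ s⁻².
N = √(4.5846 × 10⁻⁵) = 6.7710 × 10⁻³ rad s⁻¹ → T = 2π/N = 927.96 s ≈ 928 s.

928 s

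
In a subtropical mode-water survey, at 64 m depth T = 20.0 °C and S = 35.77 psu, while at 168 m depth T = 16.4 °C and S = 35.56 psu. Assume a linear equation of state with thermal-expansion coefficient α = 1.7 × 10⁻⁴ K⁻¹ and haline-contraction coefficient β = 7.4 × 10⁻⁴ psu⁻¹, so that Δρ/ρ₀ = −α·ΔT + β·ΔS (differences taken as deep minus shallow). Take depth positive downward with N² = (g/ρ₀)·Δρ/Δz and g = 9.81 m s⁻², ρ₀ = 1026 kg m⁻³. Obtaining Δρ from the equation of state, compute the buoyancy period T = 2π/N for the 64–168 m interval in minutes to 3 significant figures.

ΔT = -3.6 K, ΔS = -0.21 psu (deep − shallow).
Δρ/ρ₀ = −αΔT + βΔS = 6.12 × 10⁻⁴ − 1.554 × 10⁻⁴ = 4.566 × 10⁻⁴, so Δρ ≈ 0.4685 kg m⁻³.
N² = (g/ρ₀)·Δρ/Δz = g·(Δρ/ρ₀)/Δz = 9.81 × 4.566 × 10⁻⁴ / 104 = 4.3070 × 10⁻⁵ s⁻².
N = √(4.3070 × 10⁻⁵) = 6.5628 × 10⁻³ rad s⁻¹ → T = 2π/N = 957.39 s = 15.957 min ≈ 16.0 min.

16.0 min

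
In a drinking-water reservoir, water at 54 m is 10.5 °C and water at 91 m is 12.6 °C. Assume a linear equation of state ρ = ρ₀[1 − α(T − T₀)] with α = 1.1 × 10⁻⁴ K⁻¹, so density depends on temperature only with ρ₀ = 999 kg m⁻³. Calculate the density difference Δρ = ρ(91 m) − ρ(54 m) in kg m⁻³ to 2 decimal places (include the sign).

ΔT = +2.1 K, Δρ/ρ₀ = −αΔT = -2.31 × 10⁻⁴.
Δρ = 999 × (-2.31 × 10⁻⁴) = -0.23 kg m⁻³.
Negative Δρ: lighter below, statically unstable.

-0.23 kg m⁻³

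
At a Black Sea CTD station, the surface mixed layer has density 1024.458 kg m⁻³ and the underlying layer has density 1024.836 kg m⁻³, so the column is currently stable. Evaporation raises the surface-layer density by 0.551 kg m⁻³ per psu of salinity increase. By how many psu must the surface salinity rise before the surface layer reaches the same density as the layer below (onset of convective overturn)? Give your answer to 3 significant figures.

0.686 psu

Density deficit of the surface layer: 1024.836 − 1024.458 = 0.378 kg m⁻³.
Required change = 0.378 / 0.551 = 0.686 psu.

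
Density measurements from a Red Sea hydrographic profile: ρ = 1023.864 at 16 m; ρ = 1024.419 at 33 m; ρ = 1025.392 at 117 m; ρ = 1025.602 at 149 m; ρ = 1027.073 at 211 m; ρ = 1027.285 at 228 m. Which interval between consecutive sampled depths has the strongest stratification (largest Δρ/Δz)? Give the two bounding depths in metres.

Compute the density gradient over each adjacent pair:
  16–33 m: Δρ/Δz = 0.555/17 = 0.033 kg m⁻⁴
  33–117 m: Δρ/Δz = 0.973/84 = 0.012 kg m⁻⁴
  117–149 m: Δρ/Δz = 0.210/32 = 6.6 × 10⁻³ kg m⁻⁴
  149–211 m: Δρ/Δz = 1.471/62 = 0.024 kg m⁻⁴
  211–228 m: Δρ/Δz = 0.212/17 = 0.012 kg m⁻⁴
The largest gradient is in the 16–33 m interval — the pycnocline.

16–33 m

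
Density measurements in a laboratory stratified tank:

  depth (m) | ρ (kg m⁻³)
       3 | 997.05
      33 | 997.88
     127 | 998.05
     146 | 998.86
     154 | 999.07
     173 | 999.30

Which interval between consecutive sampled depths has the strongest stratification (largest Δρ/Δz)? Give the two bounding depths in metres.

127–146 m

Compute the density gradient over each adjacent pair:
  3–33 m: Δρ/Δz = 0.83/30 = 0.028 kg m⁻⁴
  33–127 m: Δρ/Δz = 0.17/94 = 1.8 × 10⁻³ kg m⁻⁴
  127–146 m: Δρ/Δz = 0.81/19 = 0.043 kg m⁻⁴
  146–154 m: Δρ/Δz = 0.21/8 = 0.026 kg m⁻⁴
  154–173 m: Δρ/Δz = 0.23/19 = 0.012 kg m⁻⁴
The largest gradient is in the 127–146 m interval — the pycnocline.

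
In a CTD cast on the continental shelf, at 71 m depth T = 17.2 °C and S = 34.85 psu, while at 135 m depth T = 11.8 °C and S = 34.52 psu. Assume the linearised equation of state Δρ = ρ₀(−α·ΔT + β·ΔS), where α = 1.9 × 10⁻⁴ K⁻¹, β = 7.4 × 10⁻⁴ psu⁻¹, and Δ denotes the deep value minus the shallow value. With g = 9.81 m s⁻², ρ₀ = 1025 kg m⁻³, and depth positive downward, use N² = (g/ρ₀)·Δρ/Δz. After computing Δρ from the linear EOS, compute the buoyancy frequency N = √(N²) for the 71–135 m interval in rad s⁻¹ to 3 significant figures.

ΔT = -5.4 K, ΔS = -0.33 psu (deep − shallow).
Δρ/ρ₀ = −αΔT + βΔS = 1.026 × 10⁻³ − 2.442 × 10⁻⁴ = 7.818 × 10⁻⁴, so Δρ ≈ 0.8013 kg m⁻³.
N² = (g/ρ₀)·Δρ/Δz = g·(Δρ/ρ₀)/Δz = 9.81 × 7.818 × 10⁻⁴ / 64 = 1.1984 × 10⁻⁴ s⁻².
N = √(1.1984 × 10⁻⁴) = 0.010947 rad s⁻¹ ≈ 0.0109 rad s⁻¹.

0.0109 rad s⁻¹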